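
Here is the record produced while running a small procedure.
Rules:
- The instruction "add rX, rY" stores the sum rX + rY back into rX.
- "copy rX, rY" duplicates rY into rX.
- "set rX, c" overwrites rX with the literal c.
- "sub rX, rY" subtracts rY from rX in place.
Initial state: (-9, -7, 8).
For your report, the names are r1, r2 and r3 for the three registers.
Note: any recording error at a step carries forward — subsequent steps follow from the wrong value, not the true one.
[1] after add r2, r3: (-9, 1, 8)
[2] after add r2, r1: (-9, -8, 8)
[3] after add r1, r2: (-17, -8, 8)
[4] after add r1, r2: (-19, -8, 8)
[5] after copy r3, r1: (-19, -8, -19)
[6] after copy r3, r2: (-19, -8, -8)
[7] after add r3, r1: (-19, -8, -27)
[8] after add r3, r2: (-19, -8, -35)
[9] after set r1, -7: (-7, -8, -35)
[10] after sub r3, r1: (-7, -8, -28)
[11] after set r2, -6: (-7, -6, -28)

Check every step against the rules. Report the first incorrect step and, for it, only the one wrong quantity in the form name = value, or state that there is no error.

1. r2 = -7 + 8 = 1 (matches)
2. r2 = 1 + -9 = -8 (same as recorded)
3. r1 = -9 + -8 = -17 (checks out)
4. r1 = -17 + -8 = -25 (the recorded entry deviates here)
Step 4 is the first one off; corrected, r1 = -25.

step 4, r1 = -25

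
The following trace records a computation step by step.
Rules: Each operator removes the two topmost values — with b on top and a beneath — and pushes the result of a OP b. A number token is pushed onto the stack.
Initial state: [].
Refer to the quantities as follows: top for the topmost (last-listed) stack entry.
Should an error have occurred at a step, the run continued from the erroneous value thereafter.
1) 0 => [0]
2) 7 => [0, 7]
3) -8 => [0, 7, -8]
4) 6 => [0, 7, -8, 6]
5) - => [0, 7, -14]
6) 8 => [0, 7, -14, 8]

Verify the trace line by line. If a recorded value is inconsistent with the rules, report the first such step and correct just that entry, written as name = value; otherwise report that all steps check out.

no error

Step 1: push 0: top = 0 — confirmed correct.
Step 2: push 7: top = 7 — checks out.
Step 3: push -8: top = -8 — matches.
Step 4: push 6: top = 6 — verified.
Step 5: -8 - 6 = -14 — checks out.
Step 6: push 8: top = 8 — same as recorded.
Every step is consistent.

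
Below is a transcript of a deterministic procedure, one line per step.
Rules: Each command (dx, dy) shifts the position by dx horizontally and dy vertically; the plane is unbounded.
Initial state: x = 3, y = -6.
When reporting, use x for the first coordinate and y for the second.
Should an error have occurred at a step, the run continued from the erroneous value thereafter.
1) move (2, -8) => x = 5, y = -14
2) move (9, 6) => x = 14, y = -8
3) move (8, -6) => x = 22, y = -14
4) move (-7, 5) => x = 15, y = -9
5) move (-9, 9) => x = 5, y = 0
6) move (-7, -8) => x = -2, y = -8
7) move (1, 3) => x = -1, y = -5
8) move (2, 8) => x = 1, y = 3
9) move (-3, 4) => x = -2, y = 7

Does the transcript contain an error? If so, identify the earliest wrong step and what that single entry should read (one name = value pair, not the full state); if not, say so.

step 1: x = 3 + (2) = 5, y = -6 + (-8) = -14 -> matches
step 2: x = 5 + (9) = 14, y = -14 + (6) = -8 -> matches
step 3: x = 14 + (8) = 22, y = -8 + (-6) = -14 -> verified
step 4: x = 22 + (-7) = 15, y = -14 + (5) = -9 -> consistent with the transcript
step 5: x = 15 + (-9) = 6, y = -9 + (9) = 0 -> a discrepancy with the transcript
First deviation found at step 5; the corrected entry is x = 6.

step 5, x = 6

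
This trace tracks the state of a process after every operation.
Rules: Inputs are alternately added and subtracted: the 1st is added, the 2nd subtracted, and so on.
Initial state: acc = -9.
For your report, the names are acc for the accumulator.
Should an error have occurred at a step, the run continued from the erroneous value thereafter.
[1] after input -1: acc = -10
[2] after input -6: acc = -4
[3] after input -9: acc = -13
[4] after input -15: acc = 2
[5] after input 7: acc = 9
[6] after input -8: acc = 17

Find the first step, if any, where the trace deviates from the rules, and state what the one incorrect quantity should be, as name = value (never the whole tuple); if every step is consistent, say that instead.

Step 1: acc = -9 + -1 = -10 — confirmed correct.
Step 2: acc = -10 - -6 = -4 — exactly as logged.
Step 3: acc = -4 + -9 = -13 — no discrepancy.
Step 4: acc = -13 - -15 = 2 — exactly as logged.
Step 5: acc = 2 + 7 = 9 — confirmed correct.
Step 6: acc = 9 - -8 = 17 — in agreement.
Each recorded entry agrees with the recomputation.

no error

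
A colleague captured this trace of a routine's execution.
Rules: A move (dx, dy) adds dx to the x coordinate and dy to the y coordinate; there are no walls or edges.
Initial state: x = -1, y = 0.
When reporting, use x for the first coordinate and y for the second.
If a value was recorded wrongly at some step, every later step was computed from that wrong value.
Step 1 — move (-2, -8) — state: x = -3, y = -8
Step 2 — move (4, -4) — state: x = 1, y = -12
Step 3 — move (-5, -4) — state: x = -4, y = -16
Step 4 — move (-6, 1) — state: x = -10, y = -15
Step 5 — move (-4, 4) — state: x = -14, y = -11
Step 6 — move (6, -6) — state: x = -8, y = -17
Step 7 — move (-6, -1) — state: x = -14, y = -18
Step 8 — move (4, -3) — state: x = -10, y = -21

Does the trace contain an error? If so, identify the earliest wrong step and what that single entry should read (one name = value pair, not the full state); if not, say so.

no error

Step 1: x = -1 + (-2) = -3, y = 0 + (-8) = -8 — consistent with the trace.
Step 2: x = -3 + (4) = 1, y = -8 + (-4) = -12 — verified.
Step 3: x = 1 + (-5) = -4, y = -12 + (-4) = -16 — exactly as logged.
Step 4: x = -4 + (-6) = -10, y = -16 + (1) = -15 — confirmed correct.
Step 5: x = -10 + (-4) = -14, y = -15 + (4) = -11 — matches.
Step 6: x = -14 + (6) = -8, y = -11 + (-6) = -17 — in agreement.
Step 7: x = -8 + (-6) = -14, y = -17 + (-1) = -18 — in agreement.
Step 8: x = -14 + (4) = -10, y = -18 + (-3) = -21 — consistent with the trace.
Nothing is out of place; the run is error-free.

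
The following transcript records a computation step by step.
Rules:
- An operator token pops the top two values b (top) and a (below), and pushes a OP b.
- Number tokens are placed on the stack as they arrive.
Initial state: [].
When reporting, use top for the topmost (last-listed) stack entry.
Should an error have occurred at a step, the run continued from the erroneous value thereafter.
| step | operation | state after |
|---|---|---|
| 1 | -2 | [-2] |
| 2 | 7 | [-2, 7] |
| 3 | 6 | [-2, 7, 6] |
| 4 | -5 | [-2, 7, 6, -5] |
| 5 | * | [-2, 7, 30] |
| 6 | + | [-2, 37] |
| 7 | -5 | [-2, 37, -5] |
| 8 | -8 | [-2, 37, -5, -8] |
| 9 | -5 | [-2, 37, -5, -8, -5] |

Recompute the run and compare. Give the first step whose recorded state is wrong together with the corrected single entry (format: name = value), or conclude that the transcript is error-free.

1. push -2: top = -2 (confirmed correct)
2. push 7: top = 7 (verified)
3. push 6: top = 6 (exactly as logged)
4. push -5: top = -5 (exactly as logged)
5. 6 * -5 = -30 (a discrepancy with the transcript)
Conclusion: step 5 carries the first error; the entry should be top = -30.

step 5, top = -30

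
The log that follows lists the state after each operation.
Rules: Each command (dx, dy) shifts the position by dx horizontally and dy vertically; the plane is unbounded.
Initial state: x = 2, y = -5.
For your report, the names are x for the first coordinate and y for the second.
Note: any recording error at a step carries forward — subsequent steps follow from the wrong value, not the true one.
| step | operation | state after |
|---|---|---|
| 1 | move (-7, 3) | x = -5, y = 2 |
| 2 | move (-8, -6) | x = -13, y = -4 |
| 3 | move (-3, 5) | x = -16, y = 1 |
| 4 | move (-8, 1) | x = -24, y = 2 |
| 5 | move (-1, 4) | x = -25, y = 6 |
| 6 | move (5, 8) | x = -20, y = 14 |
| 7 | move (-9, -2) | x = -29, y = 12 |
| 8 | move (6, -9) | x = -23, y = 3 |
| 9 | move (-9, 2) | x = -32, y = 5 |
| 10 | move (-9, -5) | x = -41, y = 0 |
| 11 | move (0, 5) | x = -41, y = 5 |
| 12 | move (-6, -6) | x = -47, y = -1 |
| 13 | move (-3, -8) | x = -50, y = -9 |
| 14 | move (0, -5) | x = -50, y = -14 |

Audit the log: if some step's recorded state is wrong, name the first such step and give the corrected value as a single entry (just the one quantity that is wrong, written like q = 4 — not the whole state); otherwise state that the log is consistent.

step 1, y = -2

Recomputing the run from the initial state:
step 1: x = -5, y = -2
step 2: x = -13, y = -8
step 3: x = -16, y = -3
step 4: x = -24, y = -2
step 5: x = -25, y = 2
step 6: x = -20, y = 10
step 7: x = -29, y = 8
step 8: x = -23, y = -1
step 9: x = -32, y = 1
step 10: x = -41, y = -4
step 11: x = -41, y = 1
step 12: x = -47, y = -5
step 13: x = -50, y = -13
step 14: x = -50, y = -18
The first disagreement with the log is at step 1, where the value should be y = -2.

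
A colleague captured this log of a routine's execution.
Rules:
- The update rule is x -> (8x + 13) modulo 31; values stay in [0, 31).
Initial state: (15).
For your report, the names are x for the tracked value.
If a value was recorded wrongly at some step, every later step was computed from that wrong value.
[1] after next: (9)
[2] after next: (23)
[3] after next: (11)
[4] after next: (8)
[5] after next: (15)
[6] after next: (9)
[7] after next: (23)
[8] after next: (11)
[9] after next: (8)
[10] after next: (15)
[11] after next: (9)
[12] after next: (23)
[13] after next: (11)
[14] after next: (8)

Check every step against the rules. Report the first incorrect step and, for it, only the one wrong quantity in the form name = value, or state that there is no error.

no error

1. x = (8*15 + 13) mod 31 = 9 (in agreement)
2. x = (8*9 + 13) mod 31 = 23 (agrees with the log)
3. x = (8*23 + 13) mod 31 = 11 (checks out)
4. x = (8*11 + 13) mod 31 = 8 (exactly as logged)
5. x = (8*8 + 13) mod 31 = 15 (in agreement)
6. x = (8*15 + 13) mod 31 = 9 (agrees with the log)
7. x = (8*9 + 13) mod 31 = 23 (same as recorded)
8. x = (8*23 + 13) mod 31 = 11 (exactly as logged)
9. x = (8*11 + 13) mod 31 = 8 (verified)
10. x = (8*8 + 13) mod 31 = 15 (matches)
11. x = (8*15 + 13) mod 31 = 9 (verified)
12. x = (8*9 + 13) mod 31 = 23 (verified)
13. x = (8*23 + 13) mod 31 = 11 (exactly as logged)
14. x = (8*11 + 13) mod 31 = 8 (no discrepancy)
All steps check out; nothing to correct.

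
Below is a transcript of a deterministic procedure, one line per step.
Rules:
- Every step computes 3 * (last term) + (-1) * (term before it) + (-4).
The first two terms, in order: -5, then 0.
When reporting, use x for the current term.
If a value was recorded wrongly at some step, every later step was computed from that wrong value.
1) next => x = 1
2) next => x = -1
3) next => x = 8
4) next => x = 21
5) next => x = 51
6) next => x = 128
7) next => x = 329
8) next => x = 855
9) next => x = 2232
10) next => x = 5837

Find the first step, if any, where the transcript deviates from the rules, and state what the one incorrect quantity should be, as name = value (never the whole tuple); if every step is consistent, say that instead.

step 3, x = -8

Step 1: x = 3*(0) + (-1)*(-5) + (-4) = 1 — no discrepancy.
Step 2: x = 3*(1) + (-1)*(0) + (-4) = -1 — verified.
Step 3: x = 3*(-1) + (-1)*(1) + (-4) = -8 — the entry is off here.
The earliest wrong entry is at step 3: it should read x = -8.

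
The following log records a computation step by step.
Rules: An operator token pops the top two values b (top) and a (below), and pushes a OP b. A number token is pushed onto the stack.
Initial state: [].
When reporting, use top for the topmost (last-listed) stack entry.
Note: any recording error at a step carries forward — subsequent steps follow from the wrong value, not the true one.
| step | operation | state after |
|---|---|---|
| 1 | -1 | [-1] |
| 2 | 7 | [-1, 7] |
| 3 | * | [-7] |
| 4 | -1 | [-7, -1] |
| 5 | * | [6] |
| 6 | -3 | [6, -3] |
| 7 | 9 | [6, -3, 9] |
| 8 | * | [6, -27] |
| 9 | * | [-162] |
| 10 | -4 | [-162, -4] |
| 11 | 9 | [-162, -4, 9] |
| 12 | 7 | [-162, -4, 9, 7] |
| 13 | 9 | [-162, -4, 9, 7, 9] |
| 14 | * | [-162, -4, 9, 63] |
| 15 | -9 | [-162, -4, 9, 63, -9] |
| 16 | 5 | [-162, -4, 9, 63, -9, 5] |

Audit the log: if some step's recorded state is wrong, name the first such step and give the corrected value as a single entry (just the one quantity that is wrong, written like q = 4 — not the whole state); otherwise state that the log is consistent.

Step 1: push -1: top = -1 — in agreement.
Step 2: push 7: top = 7 — confirmed correct.
Step 3: -1 * 7 = -7 — consistent with the log.
Step 4: push -1: top = -1 — consistent with the log.
Step 5: -7 * -1 = 7 — not what was recorded.
Conclusion: step 5 carries the first error; the entry should be top = 7.

step 5, top = 7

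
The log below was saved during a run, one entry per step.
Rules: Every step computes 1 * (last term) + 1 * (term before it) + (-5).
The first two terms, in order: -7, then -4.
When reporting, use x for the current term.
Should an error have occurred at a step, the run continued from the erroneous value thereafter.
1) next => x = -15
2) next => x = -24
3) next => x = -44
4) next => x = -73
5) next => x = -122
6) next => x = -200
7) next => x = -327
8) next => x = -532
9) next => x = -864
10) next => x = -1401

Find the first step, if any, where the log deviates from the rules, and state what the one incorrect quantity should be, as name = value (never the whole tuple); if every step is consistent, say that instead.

step 1, x = -16

1. x = 1*(-4) + (1)*(-7) + (-5) = -16 (the entry is off here)
First incorrect step: 1; the correct value is x = -16.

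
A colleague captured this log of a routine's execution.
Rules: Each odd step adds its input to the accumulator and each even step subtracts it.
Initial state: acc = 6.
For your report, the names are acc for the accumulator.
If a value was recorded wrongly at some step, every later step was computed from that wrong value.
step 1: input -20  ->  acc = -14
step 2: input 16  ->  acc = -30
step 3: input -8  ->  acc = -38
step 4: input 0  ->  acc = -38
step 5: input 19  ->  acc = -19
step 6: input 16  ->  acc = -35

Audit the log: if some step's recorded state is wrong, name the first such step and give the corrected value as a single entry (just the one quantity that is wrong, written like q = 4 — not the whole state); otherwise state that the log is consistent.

Step 1: acc = 6 + -20 = -14 — exactly as logged.
Step 2: acc = -14 - 16 = -30 — consistent with the log.
Step 3: acc = -30 + -8 = -38 — consistent with the log.
Step 4: acc = -38 - 0 = -38 — in agreement.
Step 5: acc = -38 + 19 = -19 — checks out.
Step 6: acc = -19 - 16 = -35 — consistent with the log.
Every step is consistent.

no error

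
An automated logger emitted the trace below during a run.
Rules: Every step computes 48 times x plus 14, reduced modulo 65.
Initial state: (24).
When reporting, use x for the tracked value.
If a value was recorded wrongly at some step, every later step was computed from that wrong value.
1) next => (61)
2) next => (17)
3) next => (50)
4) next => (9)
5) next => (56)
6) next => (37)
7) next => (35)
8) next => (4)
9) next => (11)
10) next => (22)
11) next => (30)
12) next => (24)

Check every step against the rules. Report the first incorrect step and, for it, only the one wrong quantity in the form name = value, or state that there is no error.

Recomputing the run from the initial state:
step 1: x = 61
step 2: x = 17
step 3: x = 50
step 4: x = 9
step 5: x = 56
step 6: x = 37
step 7: x = 35
step 8: x = 4
step 9: x = 11
step 10: x = 22
step 11: x = 30
step 12: x = 24
This matches the trace at every step.

no error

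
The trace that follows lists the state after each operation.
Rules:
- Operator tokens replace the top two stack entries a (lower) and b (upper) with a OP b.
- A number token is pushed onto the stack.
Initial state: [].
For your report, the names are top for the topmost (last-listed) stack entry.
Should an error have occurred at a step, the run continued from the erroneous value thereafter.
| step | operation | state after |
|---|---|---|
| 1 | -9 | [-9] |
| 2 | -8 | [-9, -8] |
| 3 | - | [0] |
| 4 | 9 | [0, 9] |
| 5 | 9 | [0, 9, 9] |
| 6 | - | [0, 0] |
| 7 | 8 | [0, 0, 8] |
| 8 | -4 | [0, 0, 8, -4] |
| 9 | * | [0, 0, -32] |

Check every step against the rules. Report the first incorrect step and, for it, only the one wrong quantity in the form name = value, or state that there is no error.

step 3, top = -1

1. push -9: top = -9 (in agreement)
2. push -8: top = -8 (agrees with the trace)
3. -9 - -8 = -1 (not what was recorded)
Step 3 is the first one off; corrected, top = -1.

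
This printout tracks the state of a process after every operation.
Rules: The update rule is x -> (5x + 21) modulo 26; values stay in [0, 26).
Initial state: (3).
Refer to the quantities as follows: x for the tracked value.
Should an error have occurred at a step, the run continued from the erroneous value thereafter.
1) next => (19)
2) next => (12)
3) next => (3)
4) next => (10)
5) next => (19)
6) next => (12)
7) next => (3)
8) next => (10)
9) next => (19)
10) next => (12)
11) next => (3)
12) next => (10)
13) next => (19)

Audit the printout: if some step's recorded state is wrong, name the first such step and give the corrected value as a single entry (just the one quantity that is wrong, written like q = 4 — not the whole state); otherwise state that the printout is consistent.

Step 1: x = (5*3 + 21) mod 26 = 10 — not what was recorded.
Step 1 is the first one off; corrected, x = 10.

step 1, x = 10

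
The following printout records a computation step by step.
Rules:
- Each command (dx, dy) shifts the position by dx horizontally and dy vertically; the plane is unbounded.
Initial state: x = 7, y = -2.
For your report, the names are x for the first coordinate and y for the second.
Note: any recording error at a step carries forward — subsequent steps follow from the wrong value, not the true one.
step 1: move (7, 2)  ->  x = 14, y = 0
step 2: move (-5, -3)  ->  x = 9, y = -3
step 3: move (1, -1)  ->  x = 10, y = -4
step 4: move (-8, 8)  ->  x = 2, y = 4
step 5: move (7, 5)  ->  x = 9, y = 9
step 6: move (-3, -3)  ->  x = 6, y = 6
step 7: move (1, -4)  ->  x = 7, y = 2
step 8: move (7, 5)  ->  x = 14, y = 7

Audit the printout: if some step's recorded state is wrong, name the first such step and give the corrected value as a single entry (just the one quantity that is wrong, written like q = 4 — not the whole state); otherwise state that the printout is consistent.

no error

Recomputing the run from the initial state:
step 1: x = 14, y = 0
step 2: x = 9, y = -3
step 3: x = 10, y = -4
step 4: x = 2, y = 4
step 5: x = 9, y = 9
step 6: x = 6, y = 6
step 7: x = 7, y = 2
step 8: x = 14, y = 7
This matches the printout at every step.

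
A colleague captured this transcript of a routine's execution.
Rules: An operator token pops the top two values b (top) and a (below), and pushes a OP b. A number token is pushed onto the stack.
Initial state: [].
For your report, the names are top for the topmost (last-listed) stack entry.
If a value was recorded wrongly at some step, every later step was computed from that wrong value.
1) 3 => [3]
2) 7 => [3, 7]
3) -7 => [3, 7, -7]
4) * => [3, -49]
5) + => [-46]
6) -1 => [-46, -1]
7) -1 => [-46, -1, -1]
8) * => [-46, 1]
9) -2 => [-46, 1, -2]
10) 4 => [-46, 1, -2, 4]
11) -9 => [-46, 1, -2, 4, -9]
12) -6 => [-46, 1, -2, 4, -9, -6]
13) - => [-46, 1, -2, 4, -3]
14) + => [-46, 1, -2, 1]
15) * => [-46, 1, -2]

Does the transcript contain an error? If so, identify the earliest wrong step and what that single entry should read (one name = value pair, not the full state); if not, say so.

1. push 3: top = 3 (verified)
2. push 7: top = 7 (same as recorded)
3. push -7: top = -7 (exactly as logged)
4. 7 * -7 = -49 (confirmed correct)
5. 3 + -49 = -46 (checks out)
6. push -1: top = -1 (agrees with the transcript)
7. push -1: top = -1 (verified)
8. -1 * -1 = 1 (same as recorded)
9. push -2: top = -2 (consistent with the transcript)
10. push 4: top = 4 (confirmed correct)
11. push -9: top = -9 (confirmed correct)
12. push -6: top = -6 (confirmed correct)
13. -9 - -6 = -3 (no discrepancy)
14. 4 + -3 = 1 (confirmed correct)
15. -2 * 1 = -2 (matches)
The recomputation confirms every line.

no error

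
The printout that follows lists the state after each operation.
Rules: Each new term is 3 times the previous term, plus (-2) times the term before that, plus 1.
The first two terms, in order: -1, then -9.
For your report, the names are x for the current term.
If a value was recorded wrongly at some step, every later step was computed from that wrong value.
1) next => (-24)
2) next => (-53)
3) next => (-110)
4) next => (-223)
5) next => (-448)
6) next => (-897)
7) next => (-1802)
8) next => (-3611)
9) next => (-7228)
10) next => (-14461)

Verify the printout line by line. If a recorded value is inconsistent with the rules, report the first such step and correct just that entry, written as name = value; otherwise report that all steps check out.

Recomputing the run from the initial state:
step 1: x = -24
step 2: x = -53
step 3: x = -110
step 4: x = -223
step 5: x = -448
step 6: x = -897
step 7: x = -1794
step 8: x = -3587
step 9: x = -7172
step 10: x = -14341
The first disagreement with the printout is at step 7, where the value should be x = -1794.

step 7, x = -1794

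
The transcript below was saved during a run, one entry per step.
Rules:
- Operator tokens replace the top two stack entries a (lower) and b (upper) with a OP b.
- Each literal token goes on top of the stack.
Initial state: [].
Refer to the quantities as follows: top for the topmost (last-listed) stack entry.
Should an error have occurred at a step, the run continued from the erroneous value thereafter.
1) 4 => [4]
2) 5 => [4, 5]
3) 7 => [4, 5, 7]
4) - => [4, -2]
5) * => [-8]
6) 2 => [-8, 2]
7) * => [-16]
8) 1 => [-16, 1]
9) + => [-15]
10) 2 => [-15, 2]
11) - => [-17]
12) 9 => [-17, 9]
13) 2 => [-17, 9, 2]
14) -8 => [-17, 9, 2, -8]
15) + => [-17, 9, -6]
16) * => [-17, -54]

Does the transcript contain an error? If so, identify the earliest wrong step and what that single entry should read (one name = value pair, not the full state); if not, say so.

no error

1. push 4: top = 4 (matches)
2. push 5: top = 5 (exactly as logged)
3. push 7: top = 7 (agrees with the transcript)
4. 5 - 7 = -2 (agrees with the transcript)
5. 4 * -2 = -8 (confirmed correct)
6. push 2: top = 2 (verified)
7. -8 * 2 = -16 (same as recorded)
8. push 1: top = 1 (in agreement)
9. -16 + 1 = -15 (consistent with the transcript)
10. push 2: top = 2 (exactly as logged)
11. -15 - 2 = -17 (consistent with the transcript)
12. push 9: top = 9 (no discrepancy)
13. push 2: top = 2 (in agreement)
14. push -8: top = -8 (confirmed correct)
15. 2 + -8 = -6 (consistent with the transcript)
16. 9 * -6 = -54 (agrees with the transcript)
No step deviates from the rules.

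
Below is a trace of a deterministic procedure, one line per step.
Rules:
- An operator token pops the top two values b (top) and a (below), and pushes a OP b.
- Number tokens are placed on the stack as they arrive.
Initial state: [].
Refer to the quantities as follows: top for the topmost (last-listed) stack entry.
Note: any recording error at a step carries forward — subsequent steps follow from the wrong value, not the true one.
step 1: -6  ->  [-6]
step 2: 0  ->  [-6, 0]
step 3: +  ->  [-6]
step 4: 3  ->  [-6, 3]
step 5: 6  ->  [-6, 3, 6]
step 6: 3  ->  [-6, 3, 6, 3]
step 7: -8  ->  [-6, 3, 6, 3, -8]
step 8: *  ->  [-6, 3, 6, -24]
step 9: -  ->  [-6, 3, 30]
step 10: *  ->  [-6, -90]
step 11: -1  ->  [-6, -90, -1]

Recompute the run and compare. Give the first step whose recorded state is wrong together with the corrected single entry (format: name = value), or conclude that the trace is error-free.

Step 1: push -6: top = -6 — exactly as logged.
Step 2: push 0: top = 0 — agrees with the trace.
Step 3: -6 + 0 = -6 — same as recorded.
Step 4: push 3: top = 3 — matches.
Step 5: push 6: top = 6 — exactly as logged.
Step 6: push 3: top = 3 — confirmed correct.
Step 7: push -8: top = -8 — confirmed correct.
Step 8: 3 * -8 = -24 — consistent with the trace.
Step 9: 6 - -24 = 30 — confirmed correct.
Step 10: 3 * 30 = 90 — a discrepancy with the trace.
First incorrect step: 10; the correct value is top = 90.

step 10, top = 90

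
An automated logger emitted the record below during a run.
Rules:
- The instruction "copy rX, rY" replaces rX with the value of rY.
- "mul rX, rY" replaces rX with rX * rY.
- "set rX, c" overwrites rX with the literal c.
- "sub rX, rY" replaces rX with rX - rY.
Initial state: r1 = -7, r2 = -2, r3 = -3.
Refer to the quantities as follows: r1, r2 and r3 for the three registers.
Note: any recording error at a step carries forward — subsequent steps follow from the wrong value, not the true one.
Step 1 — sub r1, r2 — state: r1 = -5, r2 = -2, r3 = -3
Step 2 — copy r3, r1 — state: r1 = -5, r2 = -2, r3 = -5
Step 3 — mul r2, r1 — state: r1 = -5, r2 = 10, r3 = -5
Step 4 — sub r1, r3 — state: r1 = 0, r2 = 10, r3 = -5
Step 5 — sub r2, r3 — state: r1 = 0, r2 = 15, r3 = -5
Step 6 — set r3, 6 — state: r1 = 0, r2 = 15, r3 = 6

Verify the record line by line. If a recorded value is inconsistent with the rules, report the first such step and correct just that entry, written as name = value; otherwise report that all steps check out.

Recomputing the run from the initial state:
step 1: r1 = -5, r2 = -2, r3 = -3
step 2: r1 = -5, r2 = -2, r3 = -5
step 3: r1 = -5, r2 = 10, r3 = -5
step 4: r1 = 0, r2 = 10, r3 = -5
step 5: r1 = 0, r2 = 15, r3 = -5
step 6: r1 = 0, r2 = 15, r3 = 6
This matches the record at every step.

no error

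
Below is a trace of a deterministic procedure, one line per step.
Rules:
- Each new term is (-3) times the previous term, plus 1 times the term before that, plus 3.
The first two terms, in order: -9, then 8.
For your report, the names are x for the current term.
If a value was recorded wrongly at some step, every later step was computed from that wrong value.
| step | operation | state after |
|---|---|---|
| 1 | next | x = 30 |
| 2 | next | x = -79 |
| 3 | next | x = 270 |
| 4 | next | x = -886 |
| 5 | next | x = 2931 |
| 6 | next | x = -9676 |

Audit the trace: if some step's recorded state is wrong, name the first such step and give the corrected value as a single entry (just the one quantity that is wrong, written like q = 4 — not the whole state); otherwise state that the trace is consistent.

step 1, x = -30

Recomputing the run from the initial state:
step 1: x = -30
step 2: x = 101
step 3: x = -330
step 4: x = 1094
step 5: x = -3609
step 6: x = 11924
The first disagreement with the trace is at step 1, where the value should be x = -30.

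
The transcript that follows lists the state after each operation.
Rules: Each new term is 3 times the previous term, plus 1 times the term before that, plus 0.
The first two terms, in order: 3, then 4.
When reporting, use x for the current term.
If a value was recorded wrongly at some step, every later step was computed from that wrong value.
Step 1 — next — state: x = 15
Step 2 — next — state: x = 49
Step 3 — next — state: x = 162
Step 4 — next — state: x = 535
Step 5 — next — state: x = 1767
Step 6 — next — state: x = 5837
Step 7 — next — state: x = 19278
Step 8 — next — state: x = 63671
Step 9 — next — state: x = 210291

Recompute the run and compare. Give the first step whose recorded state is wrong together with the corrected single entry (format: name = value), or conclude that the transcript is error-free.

Step 1: x = 3*(4) + (1)*(3) + (0) = 15 — matches.
Step 2: x = 3*(15) + (1)*(4) + (0) = 49 — in agreement.
Step 3: x = 3*(49) + (1)*(15) + (0) = 162 — in agreement.
Step 4: x = 3*(162) + (1)*(49) + (0) = 535 — no discrepancy.
Step 5: x = 3*(535) + (1)*(162) + (0) = 1767 — matches.
Step 6: x = 3*(1767) + (1)*(535) + (0) = 5836 — first mismatch against the transcript.
First incorrect step: 6; the correct value is x = 5836.

step 6, x = 5836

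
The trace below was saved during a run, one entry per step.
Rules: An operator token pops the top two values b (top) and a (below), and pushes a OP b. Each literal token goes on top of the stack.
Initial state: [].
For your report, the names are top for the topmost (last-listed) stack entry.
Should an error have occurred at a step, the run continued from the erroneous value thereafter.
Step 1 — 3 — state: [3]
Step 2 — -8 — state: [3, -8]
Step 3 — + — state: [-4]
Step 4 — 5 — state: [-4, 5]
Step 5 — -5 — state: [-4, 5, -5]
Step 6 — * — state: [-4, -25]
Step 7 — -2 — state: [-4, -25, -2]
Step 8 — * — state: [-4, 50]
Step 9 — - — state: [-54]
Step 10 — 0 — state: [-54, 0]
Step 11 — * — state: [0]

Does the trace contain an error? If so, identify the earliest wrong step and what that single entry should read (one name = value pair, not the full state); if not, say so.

step 3, top = -5

Recomputing the run from the initial state:
step 1: [3]
step 2: [3, -8]
step 3: [-5]
step 4: [-5, 5]
step 5: [-5, 5, -5]
step 6: [-5, -25]
step 7: [-5, -25, -2]
step 8: [-5, 50]
step 9: [-55]
step 10: [-55, 0]
step 11: [0]
The first disagreement with the trace is at step 3, where the value should be top = -5.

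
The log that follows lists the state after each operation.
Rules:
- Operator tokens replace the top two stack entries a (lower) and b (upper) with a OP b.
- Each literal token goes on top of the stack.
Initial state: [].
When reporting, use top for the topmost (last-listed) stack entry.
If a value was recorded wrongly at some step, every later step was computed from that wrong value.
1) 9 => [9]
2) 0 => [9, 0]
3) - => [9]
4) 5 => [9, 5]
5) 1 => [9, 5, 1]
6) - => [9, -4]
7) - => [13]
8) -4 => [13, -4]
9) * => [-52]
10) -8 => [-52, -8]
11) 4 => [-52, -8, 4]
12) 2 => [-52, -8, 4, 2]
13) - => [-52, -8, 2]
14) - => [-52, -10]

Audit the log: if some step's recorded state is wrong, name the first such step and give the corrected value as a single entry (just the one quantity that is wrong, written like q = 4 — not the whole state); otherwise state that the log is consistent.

Step 1: push 9: top = 9 — exactly as logged.
Step 2: push 0: top = 0 — confirmed correct.
Step 3: 9 - 0 = 9 — agrees with the log.
Step 4: push 5: top = 5 — checks out.
Step 5: push 1: top = 1 — matches.
Step 6: 5 - 1 = 4 — a discrepancy with the log.
That makes step 6 the first incorrect line — top = 4 is what it should show.

step 6, top = 4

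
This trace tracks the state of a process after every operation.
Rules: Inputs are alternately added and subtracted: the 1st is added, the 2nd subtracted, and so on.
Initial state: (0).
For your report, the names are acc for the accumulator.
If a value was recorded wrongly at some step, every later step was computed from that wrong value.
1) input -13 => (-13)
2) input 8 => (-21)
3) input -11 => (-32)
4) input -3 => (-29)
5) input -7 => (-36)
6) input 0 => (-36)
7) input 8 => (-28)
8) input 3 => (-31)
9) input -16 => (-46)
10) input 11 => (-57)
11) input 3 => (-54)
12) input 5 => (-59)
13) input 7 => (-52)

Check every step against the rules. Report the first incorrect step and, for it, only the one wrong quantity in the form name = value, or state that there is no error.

step 9, acc = -47

Recomputing the run from the initial state:
step 1: acc = -13
step 2: acc = -21
step 3: acc = -32
step 4: acc = -29
step 5: acc = -36
step 6: acc = -36
step 7: acc = -28
step 8: acc = -31
step 9: acc = -47
step 10: acc = -58
step 11: acc = -55
step 12: acc = -60
step 13: acc = -53
The first disagreement with the trace is at step 9, where the value should be acc = -47.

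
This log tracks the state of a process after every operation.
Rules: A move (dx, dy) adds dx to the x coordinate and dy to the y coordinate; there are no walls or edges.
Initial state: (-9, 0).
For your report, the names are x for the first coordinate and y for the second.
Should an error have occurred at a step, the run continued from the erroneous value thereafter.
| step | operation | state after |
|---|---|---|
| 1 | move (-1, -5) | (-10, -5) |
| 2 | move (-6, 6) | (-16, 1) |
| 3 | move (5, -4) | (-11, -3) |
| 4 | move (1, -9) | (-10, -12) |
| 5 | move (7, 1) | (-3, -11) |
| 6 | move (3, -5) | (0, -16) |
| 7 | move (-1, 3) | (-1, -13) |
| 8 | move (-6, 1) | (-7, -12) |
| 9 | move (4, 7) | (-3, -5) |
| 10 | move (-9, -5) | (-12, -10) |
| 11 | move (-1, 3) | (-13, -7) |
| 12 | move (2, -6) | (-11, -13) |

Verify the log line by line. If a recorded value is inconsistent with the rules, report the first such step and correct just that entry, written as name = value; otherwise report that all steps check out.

no error

Recomputing the run from the initial state:
step 1: x = -10, y = -5
step 2: x = -16, y = 1
step 3: x = -11, y = -3
step 4: x = -10, y = -12
step 5: x = -3, y = -11
step 6: x = 0, y = -16
step 7: x = -1, y = -13
step 8: x = -7, y = -12
step 9: x = -3, y = -5
step 10: x = -12, y = -10
step 11: x = -13, y = -7
step 12: x = -11, y = -13
This matches the log at every step.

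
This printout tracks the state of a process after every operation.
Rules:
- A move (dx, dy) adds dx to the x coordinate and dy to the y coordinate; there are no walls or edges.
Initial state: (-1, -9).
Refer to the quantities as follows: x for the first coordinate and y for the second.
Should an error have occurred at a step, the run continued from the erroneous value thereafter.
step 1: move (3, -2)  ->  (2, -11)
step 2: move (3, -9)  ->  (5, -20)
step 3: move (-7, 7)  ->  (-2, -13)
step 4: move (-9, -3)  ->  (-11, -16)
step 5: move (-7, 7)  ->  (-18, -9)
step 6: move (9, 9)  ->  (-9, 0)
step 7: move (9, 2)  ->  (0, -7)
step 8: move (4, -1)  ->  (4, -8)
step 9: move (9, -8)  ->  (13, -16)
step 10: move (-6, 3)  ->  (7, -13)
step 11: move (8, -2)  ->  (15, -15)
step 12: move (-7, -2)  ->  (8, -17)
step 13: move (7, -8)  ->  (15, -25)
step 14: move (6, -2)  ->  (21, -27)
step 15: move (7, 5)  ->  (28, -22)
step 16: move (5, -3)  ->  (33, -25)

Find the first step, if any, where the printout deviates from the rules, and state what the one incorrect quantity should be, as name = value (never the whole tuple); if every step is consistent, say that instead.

step 7, y = 2

1. x = -1 + (3) = 2, y = -9 + (-2) = -11 (no discrepancy)
2. x = 2 + (3) = 5, y = -11 + (-9) = -20 (checks out)
3. x = 5 + (-7) = -2, y = -20 + (7) = -13 (confirmed correct)
4. x = -2 + (-9) = -11, y = -13 + (-3) = -16 (agrees with the printout)
5. x = -11 + (-7) = -18, y = -16 + (7) = -9 (consistent with the printout)
6. x = -18 + (9) = -9, y = -9 + (9) = 0 (agrees with the printout)
7. x = -9 + (9) = 0, y = 0 + (2) = 2 (not what was recorded)
First incorrect step: 7; the correct value is y = 2.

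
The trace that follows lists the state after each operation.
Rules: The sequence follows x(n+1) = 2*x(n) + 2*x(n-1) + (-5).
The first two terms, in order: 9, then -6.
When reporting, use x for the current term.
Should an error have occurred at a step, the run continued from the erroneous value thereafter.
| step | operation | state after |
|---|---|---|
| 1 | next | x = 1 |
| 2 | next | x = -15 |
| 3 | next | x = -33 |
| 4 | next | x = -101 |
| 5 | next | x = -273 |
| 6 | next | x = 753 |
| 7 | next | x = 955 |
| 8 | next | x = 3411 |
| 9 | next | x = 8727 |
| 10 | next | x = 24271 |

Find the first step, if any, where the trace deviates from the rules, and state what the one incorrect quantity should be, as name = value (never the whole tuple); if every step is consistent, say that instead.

step 6, x = -753

Recomputing the run from the initial state:
step 1: x = 1
step 2: x = -15
step 3: x = -33
step 4: x = -101
step 5: x = -273
step 6: x = -753
step 7: x = -2057
step 8: x = -5625
step 9: x = -15369
step 10: x = -41993
The first disagreement with the trace is at step 6, where the value should be x = -753.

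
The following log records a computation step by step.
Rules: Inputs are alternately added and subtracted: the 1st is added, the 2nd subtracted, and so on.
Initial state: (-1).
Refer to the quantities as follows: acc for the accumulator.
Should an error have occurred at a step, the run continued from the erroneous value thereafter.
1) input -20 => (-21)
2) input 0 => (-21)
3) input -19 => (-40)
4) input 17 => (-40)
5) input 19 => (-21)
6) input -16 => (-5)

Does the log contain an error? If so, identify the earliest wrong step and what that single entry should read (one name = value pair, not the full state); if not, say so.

step 4, acc = -57

Step 1: acc = -1 + -20 = -21 — verified.
Step 2: acc = -21 - 0 = -21 — agrees with the log.
Step 3: acc = -21 + -19 = -40 — verified.
Step 4: acc = -40 - 17 = -57 — first mismatch against the log.
Step 4 is the first one off; corrected, acc = -57.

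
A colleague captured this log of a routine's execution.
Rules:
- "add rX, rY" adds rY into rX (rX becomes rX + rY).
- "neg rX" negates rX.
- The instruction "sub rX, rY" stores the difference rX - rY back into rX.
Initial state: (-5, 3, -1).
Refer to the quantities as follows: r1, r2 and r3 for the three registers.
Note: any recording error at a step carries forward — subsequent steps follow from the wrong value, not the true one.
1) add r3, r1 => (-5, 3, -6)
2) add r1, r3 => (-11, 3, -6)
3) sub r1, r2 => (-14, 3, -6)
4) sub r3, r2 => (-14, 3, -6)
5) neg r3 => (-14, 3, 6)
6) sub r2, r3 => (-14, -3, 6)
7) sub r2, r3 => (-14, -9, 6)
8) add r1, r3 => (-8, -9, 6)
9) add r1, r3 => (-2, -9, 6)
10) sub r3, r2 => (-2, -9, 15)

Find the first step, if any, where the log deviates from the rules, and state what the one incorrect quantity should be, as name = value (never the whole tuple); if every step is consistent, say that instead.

step 4, r3 = -9

Step 1: r3 = -1 + -5 = -6 — checks out.
Step 2: r1 = -5 + -6 = -11 — no discrepancy.
Step 3: r1 = -11 - 3 = -14 — agrees with the log.
Step 4: r3 = -6 - 3 = -9 — the log has a different value.
That makes step 4 the first incorrect line — r3 = -9 is what it should show.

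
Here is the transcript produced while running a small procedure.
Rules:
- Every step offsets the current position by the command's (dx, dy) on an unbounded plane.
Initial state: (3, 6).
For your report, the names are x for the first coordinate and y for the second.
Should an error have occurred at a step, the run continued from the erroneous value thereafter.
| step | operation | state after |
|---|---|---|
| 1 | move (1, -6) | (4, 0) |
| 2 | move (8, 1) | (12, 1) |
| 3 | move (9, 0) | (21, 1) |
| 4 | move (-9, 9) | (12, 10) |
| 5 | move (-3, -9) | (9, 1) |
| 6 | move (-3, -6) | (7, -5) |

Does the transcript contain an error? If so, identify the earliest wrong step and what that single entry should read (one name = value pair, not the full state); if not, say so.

Recomputing the run from the initial state:
step 1: x = 4, y = 0
step 2: x = 12, y = 1
step 3: x = 21, y = 1
step 4: x = 12, y = 10
step 5: x = 9, y = 1
step 6: x = 6, y = -5
The first disagreement with the transcript is at step 6, where the value should be x = 6.

step 6, x = 6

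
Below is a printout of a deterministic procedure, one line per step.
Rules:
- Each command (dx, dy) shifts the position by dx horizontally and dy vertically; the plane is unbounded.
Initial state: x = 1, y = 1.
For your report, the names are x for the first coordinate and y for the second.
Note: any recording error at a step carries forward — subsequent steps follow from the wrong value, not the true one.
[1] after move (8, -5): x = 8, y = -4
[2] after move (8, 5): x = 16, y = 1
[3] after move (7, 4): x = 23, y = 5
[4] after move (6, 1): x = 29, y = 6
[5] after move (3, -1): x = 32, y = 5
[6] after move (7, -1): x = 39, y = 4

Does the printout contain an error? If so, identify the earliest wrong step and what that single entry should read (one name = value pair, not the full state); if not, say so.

Recomputing the run from the initial state:
step 1: x = 9, y = -4
step 2: x = 17, y = 1
step 3: x = 24, y = 5
step 4: x = 30, y = 6
step 5: x = 33, y = 5
step 6: x = 40, y = 4
The first disagreement with the printout is at step 1, where the value should be x = 9.

step 1, x = 9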